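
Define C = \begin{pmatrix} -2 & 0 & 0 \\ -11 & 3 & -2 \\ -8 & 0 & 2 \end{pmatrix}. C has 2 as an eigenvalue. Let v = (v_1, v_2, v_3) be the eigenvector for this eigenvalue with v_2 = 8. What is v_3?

4

C − 2I = [[-4, 0, 0], [-11, 1, -2], [-8, 0, 0]].
Solving (C − 2I)v = 0 gives the eigenspace spanned by (0, 8, 4).
With v_2 = 8, v = (0, 8, 4), so v_3 = 4.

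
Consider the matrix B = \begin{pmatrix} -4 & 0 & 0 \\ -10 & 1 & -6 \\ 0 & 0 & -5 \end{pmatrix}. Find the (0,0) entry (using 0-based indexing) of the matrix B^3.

Characteristic polynomial: t^3 + 8t^2 + 11t - 20 = (t - 1)(t + 4)(t + 5), so the eigenvalues are -5, -4, 1.
t=-4: eigenvector (1, 2, 0).
t=1: eigenvector (0, 1, 0).
t=-5: eigenvector (0, 1, 1).
P = [[1, 0, 0], [2, 1, 1], [0, 0, 1]], D = diag(-4, 1, -5), P⁻¹ = [[1, 0, 0], [-2, 1, -1], [0, 0, 1]].
B³ = P·diag(-64, 1, -125)·P⁻¹ = [[-64, 0, 0], [-130, 1, -126], [0, 0, -125]].
The requested entry is -64.

-64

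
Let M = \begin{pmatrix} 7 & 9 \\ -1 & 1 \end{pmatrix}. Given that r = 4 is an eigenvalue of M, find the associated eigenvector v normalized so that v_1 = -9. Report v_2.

3

M − 4I = [[3, 9], [-1, -3]].
Solving (M − 4I)v = 0 gives the eigenspace spanned by (-9, 3).
With v_1 = -9, v = (-9, 3), so v_2 = 3.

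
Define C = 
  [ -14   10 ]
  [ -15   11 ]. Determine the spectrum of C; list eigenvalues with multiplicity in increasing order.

-4, 1

Characteristic polynomial: p(s) = s^2 + 3s - 4 = (s - 1)(s + 4).
Roots (with multiplicity): -4, 1.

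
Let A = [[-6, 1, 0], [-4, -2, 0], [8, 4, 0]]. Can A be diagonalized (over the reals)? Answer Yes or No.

Characteristic polynomial: p(s) = s^3 + 8s^2 + 16s = s(s + 4)^2.
s = -4 has algebraic multiplicity 2; rank(A + 4I) = 2, so geometric multiplicity = 1.
Geometric multiplicity < algebraic multiplicity, so A is not diagonalizable.

No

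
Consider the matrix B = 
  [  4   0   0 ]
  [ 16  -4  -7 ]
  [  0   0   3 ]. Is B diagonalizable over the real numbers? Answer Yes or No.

Characteristic polynomial: p(λ) = λ^3 - 3λ^2 - 16λ + 48 = (λ - 4)(λ - 3)(λ + 4).
All 3 eigenvalues are distinct, so B is diagonalizable.

Yes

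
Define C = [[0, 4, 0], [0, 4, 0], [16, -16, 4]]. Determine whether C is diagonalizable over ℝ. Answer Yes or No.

Characteristic polynomial: p(μ) = μ^3 - 8μ^2 + 16μ = μ(μ - 4)^2.
μ = 4 has algebraic multiplicity 2; rank(C − 4I) = 1, so geometric multiplicity = 2.
Every eigenvalue has geometric = algebraic multiplicity, so C is diagonalizable.

Yes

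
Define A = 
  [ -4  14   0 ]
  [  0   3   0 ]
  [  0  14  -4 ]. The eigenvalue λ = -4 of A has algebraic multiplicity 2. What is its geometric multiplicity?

A + 4I = [[0, 14, 0], [0, 7, 0], [0, 14, 0]].
This matrix has rank 1, so its null space has dimension 3 − 1 = 2.

2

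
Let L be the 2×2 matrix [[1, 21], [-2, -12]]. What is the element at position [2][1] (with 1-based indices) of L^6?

62062

Characteristic polynomial: λ^2 + 11λ + 30 = (λ + 5)(λ + 6), so the eigenvalues are -6, -5.
λ=-5: eigenvector (7, -2).
λ=-6: eigenvector (-3, 1).
P = [[7, -3], [-2, 1]], D = diag(-5, -6), P⁻¹ = [[1, 3], [2, 7]].
L⁶ = P·diag(15625, 46656)·P⁻¹ = [[-170561, -651651], [62062, 232842]].
The requested entry is 62062.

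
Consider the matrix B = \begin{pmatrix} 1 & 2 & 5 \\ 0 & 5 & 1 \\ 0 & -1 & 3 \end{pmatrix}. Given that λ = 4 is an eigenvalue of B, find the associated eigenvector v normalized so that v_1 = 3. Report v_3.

3

B − 4I = [[-3, 2, 5], [0, 1, 1], [0, -1, -1]].
Solving (B − 4I)v = 0 gives the eigenspace spanned by (3, -3, 3).
With v_1 = 3, v = (3, -3, 3), so v_3 = 3.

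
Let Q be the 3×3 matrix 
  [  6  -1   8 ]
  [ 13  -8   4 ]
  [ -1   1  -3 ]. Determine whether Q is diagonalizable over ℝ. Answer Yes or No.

Characteristic polynomial: p(t) = t^3 + 5t^2 - 25t - 125 = (t - 5)(t + 5)^2.
t = -5 has algebraic multiplicity 2; rank(Q + 5I) = 2, so geometric multiplicity = 1.
Geometric multiplicity < algebraic multiplicity, so Q is not diagonalizable.

No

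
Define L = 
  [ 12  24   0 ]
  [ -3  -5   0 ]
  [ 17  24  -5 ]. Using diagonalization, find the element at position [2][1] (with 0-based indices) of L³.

888

Characteristic polynomial: r^3 - 2r^2 - 23r + 60 = (r - 4)(r - 3)(r + 5), so the eigenvalues are -5, 3, 4.
r=4: eigenvector (3, -1, 3).
r=3: eigenvector (-8, 3, -8).
r=-5: eigenvector (0, 0, 1).
P = [[3, -8, 0], [-1, 3, 0], [3, -8, 1]], D = diag(4, 3, -5), P⁻¹ = [[3, 8, 0], [1, 3, 0], [-1, 0, 1]].
L³ = P·diag(64, 27, -125)·P⁻¹ = [[360, 888, 0], [-111, -269, 0], [485, 888, -125]].
The requested entry is 888.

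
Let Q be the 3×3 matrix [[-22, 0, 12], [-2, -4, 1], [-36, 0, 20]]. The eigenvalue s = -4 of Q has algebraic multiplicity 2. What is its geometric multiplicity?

1

Q + 4I = [[-18, 0, 12], [-2, 0, 1], [-36, 0, 24]].
This matrix has rank 2, so its null space has dimension 3 − 2 = 1.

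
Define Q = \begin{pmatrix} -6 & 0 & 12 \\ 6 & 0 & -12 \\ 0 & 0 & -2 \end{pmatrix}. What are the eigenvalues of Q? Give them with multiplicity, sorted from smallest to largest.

Characteristic polynomial: p(λ) = λ^3 + 8λ^2 + 12λ = λ(λ + 2)(λ + 6).
Roots (with multiplicity): -6, -2, 0.

-6, -2, 0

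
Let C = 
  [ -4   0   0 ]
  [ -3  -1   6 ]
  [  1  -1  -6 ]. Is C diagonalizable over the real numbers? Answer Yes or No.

Yes

Characteristic polynomial: p(r) = r^3 + 11r^2 + 40r + 48 = (r + 3)(r + 4)^2.
r = -4 has algebraic multiplicity 2; rank(C + 4I) = 1, so geometric multiplicity = 2.
Every eigenvalue has geometric = algebraic multiplicity, so C is diagonalizable.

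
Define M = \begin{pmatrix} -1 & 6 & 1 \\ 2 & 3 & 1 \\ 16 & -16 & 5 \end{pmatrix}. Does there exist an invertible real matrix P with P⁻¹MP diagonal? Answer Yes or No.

No

Characteristic polynomial: p(s) = s^3 - 7s^2 - 5s + 75 = (s - 5)^2(s + 3).
s = 5 has algebraic multiplicity 2; rank(M − 5I) = 2, so geometric multiplicity = 1.
Geometric multiplicity < algebraic multiplicity, so M is not diagonalizable.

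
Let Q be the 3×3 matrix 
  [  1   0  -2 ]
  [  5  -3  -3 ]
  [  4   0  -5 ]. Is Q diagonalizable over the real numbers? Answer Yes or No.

Characteristic polynomial: p(μ) = μ^3 + 7μ^2 + 15μ + 9 = (μ + 1)(μ + 3)^2.
μ = -3 has algebraic multiplicity 2; rank(Q + 3I) = 2, so geometric multiplicity = 1.
Geometric multiplicity < algebraic multiplicity, so Q is not diagonalizable.

No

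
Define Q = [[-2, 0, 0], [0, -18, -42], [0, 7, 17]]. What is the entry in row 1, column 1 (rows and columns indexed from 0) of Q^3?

-246

Characteristic polynomial: t^3 + 3t^2 - 10t - 24 = (t - 3)(t + 2)(t + 4), so the eigenvalues are -4, -2, 3.
t=-2: eigenvector (1, 0, 0).
t=-4: eigenvector (0, 3, -1).
t=3: eigenvector (0, -2, 1).
P = [[1, 0, 0], [0, 3, -2], [0, -1, 1]], D = diag(-2, -4, 3), P⁻¹ = [[1, 0, 0], [0, 1, 2], [0, 1, 3]].
Q³ = P·diag(-8, -64, 27)·P⁻¹ = [[-8, 0, 0], [0, -246, -546], [0, 91, 209]].
The requested entry is -246.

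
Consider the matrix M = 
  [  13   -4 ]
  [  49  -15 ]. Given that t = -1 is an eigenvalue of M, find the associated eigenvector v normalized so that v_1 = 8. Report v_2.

M + 1I = [[14, -4], [49, -14]].
Solving (M + 1I)v = 0 gives the eigenspace spanned by (8, 28).
With v_1 = 8, v = (8, 28), so v_2 = 28.

28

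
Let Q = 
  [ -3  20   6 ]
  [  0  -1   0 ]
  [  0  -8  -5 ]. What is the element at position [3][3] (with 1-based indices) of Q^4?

625

Characteristic polynomial: s^3 + 9s^2 + 23s + 15 = (s + 1)(s + 3)(s + 5), so the eigenvalues are -5, -3, -1.
s=-3: eigenvector (1, 0, 0).
s=-1: eigenvector (4, 1, -2).
s=-5: eigenvector (-3, 0, 1).
P = [[1, 4, -3], [0, 1, 0], [0, -2, 1]], D = diag(-3, -1, -5), P⁻¹ = [[1, 2, 3], [0, 1, 0], [0, 2, 1]].
Q⁴ = P·diag(81, 1, 625)·P⁻¹ = [[81, -3584, -1632], [0, 1, 0], [0, 1248, 625]].
The requested entry is 625.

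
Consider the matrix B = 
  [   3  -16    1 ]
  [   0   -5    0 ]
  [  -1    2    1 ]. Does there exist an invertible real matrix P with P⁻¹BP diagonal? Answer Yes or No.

No

Characteristic polynomial: p(μ) = μ^3 + μ^2 - 16μ + 20 = (μ - 2)^2(μ + 5).
μ = 2 has algebraic multiplicity 2; rank(B − 2I) = 2, so geometric multiplicity = 1.
Geometric multiplicity < algebraic multiplicity, so B is not diagonalizable.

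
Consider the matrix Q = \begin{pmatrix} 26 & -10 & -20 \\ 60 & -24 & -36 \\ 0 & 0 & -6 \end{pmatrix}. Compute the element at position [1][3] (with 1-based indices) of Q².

Characteristic polynomial: s^3 + 4s^2 - 36s - 144 = (s - 6)(s + 4)(s + 6), so the eigenvalues are -6, -4, 6.
s=-4: eigenvector (1, 3, 0).
s=6: eigenvector (1, 2, 0).
s=-6: eigenvector (0, -2, 1).
P = [[1, 1, 0], [3, 2, -2], [0, 0, 1]], D = diag(-4, 6, -6), P⁻¹ = [[-2, 1, 2], [3, -1, -2], [0, 0, 1]].
Q² = P·diag(16, 36, 36)·P⁻¹ = [[76, -20, -40], [120, -24, -120], [0, 0, 36]].
The requested entry is -40.

-40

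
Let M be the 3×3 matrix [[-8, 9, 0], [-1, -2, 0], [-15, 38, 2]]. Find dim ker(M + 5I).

1

M + 5I = [[-3, 9, 0], [-1, 3, 0], [-15, 38, 7]].
This matrix has rank 2, so its null space has dimension 3 − 2 = 1.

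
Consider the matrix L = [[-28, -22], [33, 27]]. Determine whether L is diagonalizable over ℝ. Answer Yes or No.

Yes

Characteristic polynomial: p(λ) = λ^2 + λ - 30 = (λ - 5)(λ + 6).
All 2 eigenvalues are distinct, so L is diagonalizable.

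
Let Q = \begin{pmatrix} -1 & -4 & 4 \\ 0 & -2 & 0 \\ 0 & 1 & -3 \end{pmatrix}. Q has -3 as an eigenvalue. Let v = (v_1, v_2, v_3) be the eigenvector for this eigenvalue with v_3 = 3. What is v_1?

Q + 3I = [[2, -4, 4], [0, 1, 0], [0, 1, 0]].
Solving (Q + 3I)v = 0 gives the eigenspace spanned by (-6, 0, 3).
With v_3 = 3, v = (-6, 0, 3), so v_1 = -6.

-6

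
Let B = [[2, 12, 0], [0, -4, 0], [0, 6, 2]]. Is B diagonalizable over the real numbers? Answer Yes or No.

Yes

Characteristic polynomial: p(r) = r^3 - 12r + 16 = (r - 2)^2(r + 4).
r = 2 has algebraic multiplicity 2; rank(B − 2I) = 1, so geometric multiplicity = 2.
Every eigenvalue has geometric = algebraic multiplicity, so B is diagonalizable.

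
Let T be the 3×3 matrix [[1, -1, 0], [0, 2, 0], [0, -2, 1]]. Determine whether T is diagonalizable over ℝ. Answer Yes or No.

Characteristic polynomial: p(s) = s^3 - 4s^2 + 5s - 2 = (s - 2)(s - 1)^2.
s = 1 has algebraic multiplicity 2; rank(T − 1I) = 1, so geometric multiplicity = 2.
Every eigenvalue has geometric = algebraic multiplicity, so T is diagonalizable.

Yes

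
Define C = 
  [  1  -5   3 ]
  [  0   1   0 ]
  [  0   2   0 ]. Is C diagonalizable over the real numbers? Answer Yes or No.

Characteristic polynomial: p(μ) = μ^3 - 2μ^2 + μ = μ(μ - 1)^2.
μ = 1 has algebraic multiplicity 2; rank(C − 1I) = 2, so geometric multiplicity = 1.
Geometric multiplicity < algebraic multiplicity, so C is not diagonalizable.

No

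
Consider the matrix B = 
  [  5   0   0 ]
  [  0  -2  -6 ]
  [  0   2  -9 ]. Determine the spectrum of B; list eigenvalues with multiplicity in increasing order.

Characteristic polynomial: p(s) = s^3 + 6s^2 - 25s - 150 = (s - 5)(s + 5)(s + 6).
Roots (with multiplicity): -6, -5, 5.

-6, -5, 5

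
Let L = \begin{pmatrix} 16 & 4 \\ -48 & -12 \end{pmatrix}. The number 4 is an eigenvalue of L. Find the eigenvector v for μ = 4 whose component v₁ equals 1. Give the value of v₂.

L − 4I = [[12, 4], [-48, -16]].
Solving (L − 4I)v = 0 gives the eigenspace spanned by (1, -3).
With v₁ = 1, v = (1, -3), so v₂ = -3.

-3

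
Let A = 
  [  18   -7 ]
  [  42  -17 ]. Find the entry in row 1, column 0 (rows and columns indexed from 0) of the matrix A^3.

Characteristic polynomial: r^2 - r - 12 = (r - 4)(r + 3), so the eigenvalues are -3, 4.
r=-3: eigenvector (1, 3).
r=4: eigenvector (-1, -2).
P = [[1, -1], [3, -2]], D = diag(-3, 4), P⁻¹ = [[-2, 1], [-3, 1]].
A³ = P·diag(-27, 64)·P⁻¹ = [[246, -91], [546, -209]].
The requested entry is 546.

546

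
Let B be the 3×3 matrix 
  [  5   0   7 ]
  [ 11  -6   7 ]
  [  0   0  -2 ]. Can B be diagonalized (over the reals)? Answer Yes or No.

Yes

Characteristic polynomial: p(t) = t^3 + 3t^2 - 28t - 60 = (t - 5)(t + 2)(t + 6).
All 3 eigenvalues are distinct, so B is diagonalizable.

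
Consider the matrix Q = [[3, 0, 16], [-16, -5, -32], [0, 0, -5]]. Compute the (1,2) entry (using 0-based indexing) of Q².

64

Characteristic polynomial: λ^3 + 7λ^2 - 5λ - 75 = (λ - 3)(λ + 5)^2, so the eigenvalues are -5, -5, 3.
λ=-5: eigenvector (0, 1, 0).
λ=3: eigenvector (1, -2, 0).
λ=-5: eigenvector (-2, 3, 1).
P = [[0, 1, -2], [1, -2, 3], [0, 0, 1]], D = diag(-5, 3, -5), P⁻¹ = [[2, 1, 1], [1, 0, 2], [0, 0, 1]].
Q² = P·diag(25, 9, 25)·P⁻¹ = [[9, 0, -32], [32, 25, 64], [0, 0, 25]].
The requested entry is 64.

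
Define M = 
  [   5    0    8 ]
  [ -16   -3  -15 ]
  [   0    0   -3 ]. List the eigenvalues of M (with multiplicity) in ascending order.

-3, -3, 5

Characteristic polynomial: p(λ) = λ^3 + λ^2 - 21λ - 45 = (λ - 5)(λ + 3)^2.
Roots (with multiplicity): -3, -3, 5.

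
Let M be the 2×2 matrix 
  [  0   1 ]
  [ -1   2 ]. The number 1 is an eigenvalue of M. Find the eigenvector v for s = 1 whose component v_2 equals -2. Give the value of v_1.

M − 1I = [[-1, 1], [-1, 1]].
Solving (M − 1I)v = 0 gives the eigenspace spanned by (-2, -2).
With v_2 = -2, v = (-2, -2), so v_1 = -2.

-2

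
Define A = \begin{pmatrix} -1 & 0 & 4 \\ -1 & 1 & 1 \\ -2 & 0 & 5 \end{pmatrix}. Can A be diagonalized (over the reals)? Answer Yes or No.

Characteristic polynomial: p(t) = t^3 - 5t^2 + 7t - 3 = (t - 3)(t - 1)^2.
t = 1 has algebraic multiplicity 2; rank(A − 1I) = 2, so geometric multiplicity = 1.
Geometric multiplicity < algebraic multiplicity, so A is not diagonalizable.

No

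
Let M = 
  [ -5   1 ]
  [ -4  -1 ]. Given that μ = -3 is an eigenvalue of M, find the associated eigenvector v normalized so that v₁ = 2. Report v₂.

4

M + 3I = [[-2, 1], [-4, 2]].
Solving (M + 3I)v = 0 gives the eigenspace spanned by (2, 4).
With v₁ = 2, v = (2, 4), so v₂ = 4.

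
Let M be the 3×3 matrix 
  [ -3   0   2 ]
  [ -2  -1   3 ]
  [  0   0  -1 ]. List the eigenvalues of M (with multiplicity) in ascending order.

-3, -1, -1

Characteristic polynomial: p(t) = t^3 + 5t^2 + 7t + 3 = (t + 1)^2(t + 3).
Roots (with multiplicity): -3, -1, -1.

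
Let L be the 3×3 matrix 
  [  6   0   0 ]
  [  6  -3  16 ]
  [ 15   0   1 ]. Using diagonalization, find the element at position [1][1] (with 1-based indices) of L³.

216

Characteristic polynomial: s^3 - 4s^2 - 15s + 18 = (s - 6)(s - 1)(s + 3), so the eigenvalues are -3, 1, 6.
s=1: eigenvector (0, 4, 1).
s=-3: eigenvector (0, 1, 0).
s=6: eigenvector (1, 6, 3).
P = [[0, 0, 1], [4, 1, 6], [1, 0, 3]], D = diag(1, -3, 6), P⁻¹ = [[-3, 0, 1], [6, 1, -4], [1, 0, 0]].
L³ = P·diag(1, -27, 216)·P⁻¹ = [[216, 0, 0], [1122, -27, 112], [645, 0, 1]].
The requested entry is 216.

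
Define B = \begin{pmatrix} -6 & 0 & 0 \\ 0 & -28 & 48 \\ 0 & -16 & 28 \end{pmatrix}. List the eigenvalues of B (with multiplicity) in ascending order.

Characteristic polynomial: p(μ) = μ^3 + 6μ^2 - 16μ - 96 = (μ - 4)(μ + 4)(μ + 6).
Roots (with multiplicity): -6, -4, 4.

-6, -4, 4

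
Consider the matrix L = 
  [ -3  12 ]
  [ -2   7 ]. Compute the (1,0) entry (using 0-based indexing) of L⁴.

-80

Characteristic polynomial: s^2 - 4s + 3 = (s - 3)(s - 1), so the eigenvalues are 1, 3.
s=1: eigenvector (-3, -1).
s=3: eigenvector (2, 1).
P = [[-3, 2], [-1, 1]], D = diag(1, 3), P⁻¹ = [[-1, 2], [-1, 3]].
L⁴ = P·diag(1, 81)·P⁻¹ = [[-159, 480], [-80, 241]].
The requested entry is -80.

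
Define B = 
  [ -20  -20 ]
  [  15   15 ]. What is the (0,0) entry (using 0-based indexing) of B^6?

62500

Characteristic polynomial: μ^2 + 5μ = μ(μ + 5), so the eigenvalues are -5, 0.
μ=0: eigenvector (-1, 1).
μ=-5: eigenvector (4, -3).
P = [[-1, 4], [1, -3]], D = diag(0, -5), P⁻¹ = [[3, 4], [1, 1]].
B⁶ = P·diag(0, 15625)·P⁻¹ = [[62500, 62500], [-46875, -46875]].
The requested entry is 62500.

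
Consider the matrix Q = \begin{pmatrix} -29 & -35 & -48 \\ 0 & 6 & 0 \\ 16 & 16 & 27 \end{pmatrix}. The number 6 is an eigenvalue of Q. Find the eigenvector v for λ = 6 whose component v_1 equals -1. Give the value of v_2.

Q − 6I = [[-35, -35, -48], [0, 0, 0], [16, 16, 21]].
Solving (Q − 6I)v = 0 gives the eigenspace spanned by (-1, 1, 0).
With v_1 = -1, v = (-1, 1, 0), so v_2 = 1.

1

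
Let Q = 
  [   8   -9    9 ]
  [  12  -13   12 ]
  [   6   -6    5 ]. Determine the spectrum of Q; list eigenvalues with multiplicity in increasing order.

-1, -1, 2

Characteristic polynomial: p(μ) = μ^3 - 3μ - 2 = (μ - 2)(μ + 1)^2.
Roots (with multiplicity): -1, -1, 2.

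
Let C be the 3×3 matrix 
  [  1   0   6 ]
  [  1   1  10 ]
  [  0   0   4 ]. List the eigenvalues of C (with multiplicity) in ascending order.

Characteristic polynomial: p(s) = s^3 - 6s^2 + 9s - 4 = (s - 4)(s - 1)^2.
Roots (with multiplicity): 1, 1, 4.

1, 1, 4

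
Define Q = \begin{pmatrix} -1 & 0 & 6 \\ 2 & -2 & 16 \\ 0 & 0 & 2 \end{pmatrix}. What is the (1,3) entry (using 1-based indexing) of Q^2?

6

Characteristic polynomial: s^3 + s^2 - 4s - 4 = (s - 2)(s + 1)(s + 2), so the eigenvalues are -2, -1, 2.
s=-1: eigenvector (1, 2, 0).
s=-2: eigenvector (0, 1, 0).
s=2: eigenvector (2, 5, 1).
P = [[1, 0, 2], [2, 1, 5], [0, 0, 1]], D = diag(-1, -2, 2), P⁻¹ = [[1, 0, -2], [-2, 1, -1], [0, 0, 1]].
Q² = P·diag(1, 4, 4)·P⁻¹ = [[1, 0, 6], [-6, 4, 12], [0, 0, 4]].
The requested entry is 6.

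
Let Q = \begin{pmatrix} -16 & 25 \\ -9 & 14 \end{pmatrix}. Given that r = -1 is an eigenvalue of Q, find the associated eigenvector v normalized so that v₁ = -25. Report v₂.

Q + 1I = [[-15, 25], [-9, 15]].
Solving (Q + 1I)v = 0 gives the eigenspace spanned by (-25, -15).
With v₁ = -25, v = (-25, -15), so v₂ = -15.

-15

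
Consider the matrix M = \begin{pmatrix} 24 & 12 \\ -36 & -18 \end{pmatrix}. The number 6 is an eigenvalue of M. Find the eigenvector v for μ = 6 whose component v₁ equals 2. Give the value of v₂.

-3

M − 6I = [[18, 12], [-36, -24]].
Solving (M − 6I)v = 0 gives the eigenspace spanned by (2, -3).
With v₁ = 2, v = (2, -3), so v₂ = -3.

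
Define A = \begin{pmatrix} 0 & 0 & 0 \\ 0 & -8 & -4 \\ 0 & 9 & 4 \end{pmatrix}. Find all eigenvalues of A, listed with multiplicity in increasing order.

Characteristic polynomial: p(λ) = λ^3 + 4λ^2 + 4λ = λ(λ + 2)^2.
Roots (with multiplicity): -2, -2, 0.

-2, -2, 0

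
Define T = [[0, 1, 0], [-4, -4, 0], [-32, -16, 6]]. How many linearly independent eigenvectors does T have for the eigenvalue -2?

1

T + 2I = [[2, 1, 0], [-4, -2, 0], [-32, -16, 8]].
This matrix has rank 2, so its null space has dimension 3 − 2 = 1.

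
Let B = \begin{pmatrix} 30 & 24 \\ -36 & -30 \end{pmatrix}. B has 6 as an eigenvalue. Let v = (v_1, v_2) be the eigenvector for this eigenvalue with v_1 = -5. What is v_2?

5

B − 6I = [[24, 24], [-36, -36]].
Solving (B − 6I)v = 0 gives the eigenspace spanned by (-5, 5).
With v_1 = -5, v = (-5, 5), so v_2 = 5.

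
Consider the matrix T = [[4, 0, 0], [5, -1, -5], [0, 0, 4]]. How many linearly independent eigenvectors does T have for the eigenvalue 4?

T − 4I = [[0, 0, 0], [5, -5, -5], [0, 0, 0]].
This matrix has rank 1, so its null space has dimension 3 − 1 = 2.

2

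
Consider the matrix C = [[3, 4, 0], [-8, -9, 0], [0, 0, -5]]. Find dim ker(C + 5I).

2

C + 5I = [[8, 4, 0], [-8, -4, 0], [0, 0, 0]].
This matrix has rank 1, so its null space has dimension 3 − 1 = 2.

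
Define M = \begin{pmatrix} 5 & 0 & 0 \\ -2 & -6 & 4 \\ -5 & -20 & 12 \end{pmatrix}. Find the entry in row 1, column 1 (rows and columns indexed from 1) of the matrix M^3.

125

Characteristic polynomial: t^3 - 11t^2 + 38t - 40 = (t - 5)(t - 4)(t - 2), so the eigenvalues are 2, 4, 5.
t=5: eigenvector (1, -2, -5).
t=2: eigenvector (0, 1, 2).
t=4: eigenvector (0, 2, 5).
P = [[1, 0, 0], [-2, 1, 2], [-5, 2, 5]], D = diag(5, 2, 4), P⁻¹ = [[1, 0, 0], [0, 5, -2], [1, -2, 1]].
M³ = P·diag(125, 8, 64)·P⁻¹ = [[125, 0, 0], [-122, -216, 112], [-305, -560, 288]].
The requested entry is 125.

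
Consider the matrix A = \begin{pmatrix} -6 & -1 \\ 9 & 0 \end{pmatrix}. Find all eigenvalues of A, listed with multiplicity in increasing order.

Characteristic polynomial: p(μ) = μ^2 + 6μ + 9 = (μ + 3)^2.
Roots (with multiplicity): -3, -3.

-3, -3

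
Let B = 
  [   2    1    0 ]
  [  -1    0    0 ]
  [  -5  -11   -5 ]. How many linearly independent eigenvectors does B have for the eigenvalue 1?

1

B − 1I = [[1, 1, 0], [-1, -1, 0], [-5, -11, -6]].
This matrix has rank 2, so its null space has dimension 3 − 2 = 1.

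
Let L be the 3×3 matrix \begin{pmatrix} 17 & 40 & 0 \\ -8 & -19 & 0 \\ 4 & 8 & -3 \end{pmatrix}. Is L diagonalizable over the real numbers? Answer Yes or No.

Characteristic polynomial: p(s) = s^3 + 5s^2 + 3s - 9 = (s - 1)(s + 3)^2.
s = -3 has algebraic multiplicity 2; rank(L + 3I) = 1, so geometric multiplicity = 2.
Every eigenvalue has geometric = algebraic multiplicity, so L is diagonalizable.

Yes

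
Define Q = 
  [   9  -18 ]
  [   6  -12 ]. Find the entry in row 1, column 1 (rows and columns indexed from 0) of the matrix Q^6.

2916

Characteristic polynomial: μ^2 + 3μ = μ(μ + 3), so the eigenvalues are -3, 0.
μ=0: eigenvector (-2, -1).
μ=-3: eigenvector (-3, -2).
P = [[-2, -3], [-1, -2]], D = diag(0, -3), P⁻¹ = [[-2, 3], [1, -2]].
Q⁶ = P·diag(0, 729)·P⁻¹ = [[-2187, 4374], [-1458, 2916]].
The requested entry is 2916.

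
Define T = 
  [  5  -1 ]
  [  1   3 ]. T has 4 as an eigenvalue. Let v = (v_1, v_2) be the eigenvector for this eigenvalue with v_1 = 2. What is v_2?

2

T − 4I = [[1, -1], [1, -1]].
Solving (T − 4I)v = 0 gives the eigenspace spanned by (2, 2).
With v_1 = 2, v = (2, 2), so v_2 = 2.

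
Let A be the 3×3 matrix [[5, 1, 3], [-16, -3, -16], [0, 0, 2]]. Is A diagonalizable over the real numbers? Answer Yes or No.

No

Characteristic polynomial: p(λ) = λ^3 - 4λ^2 + 5λ - 2 = (λ - 2)(λ - 1)^2.
λ = 1 has algebraic multiplicity 2; rank(A − 1I) = 2, so geometric multiplicity = 1.
Geometric multiplicity < algebraic multiplicity, so A is not diagonalizable.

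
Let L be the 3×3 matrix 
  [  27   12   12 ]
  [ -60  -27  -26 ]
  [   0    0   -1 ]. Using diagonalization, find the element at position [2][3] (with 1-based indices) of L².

8

Characteristic polynomial: μ^3 + μ^2 - 9μ - 9 = (μ - 3)(μ + 1)(μ + 3), so the eigenvalues are -3, -1, 3.
μ=3: eigenvector (1, -2, 0).
μ=-3: eigenvector (-2, 5, 0).
μ=-1: eigenvector (0, -1, 1).
P = [[1, -2, 0], [-2, 5, -1], [0, 0, 1]], D = diag(3, -3, -1), P⁻¹ = [[5, 2, 2], [2, 1, 1], [0, 0, 1]].
L² = P·diag(9, 9, 1)·P⁻¹ = [[9, 0, 0], [0, 9, 8], [0, 0, 1]].
The requested entry is 8.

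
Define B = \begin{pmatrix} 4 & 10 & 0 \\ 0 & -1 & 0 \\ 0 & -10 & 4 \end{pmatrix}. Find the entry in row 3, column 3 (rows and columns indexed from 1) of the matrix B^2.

16

Characteristic polynomial: s^3 - 7s^2 + 8s + 16 = (s - 4)^2(s + 1), so the eigenvalues are -1, 4, 4.
s=4: eigenvector (1, 0, 0).
s=-1: eigenvector (-2, 1, 2).
s=4: eigenvector (-2, 0, 1).
P = [[1, -2, -2], [0, 1, 0], [0, 2, 1]], D = diag(4, -1, 4), P⁻¹ = [[1, -2, 2], [0, 1, 0], [0, -2, 1]].
B² = P·diag(16, 1, 16)·P⁻¹ = [[16, 30, 0], [0, 1, 0], [0, -30, 16]].
The requested entry is 16.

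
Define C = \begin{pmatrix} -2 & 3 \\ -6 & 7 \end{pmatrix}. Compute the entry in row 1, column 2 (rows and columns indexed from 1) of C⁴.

Characteristic polynomial: μ^2 - 5μ + 4 = (μ - 4)(μ - 1), so the eigenvalues are 1, 4.
μ=4: eigenvector (-1, -2).
μ=1: eigenvector (1, 1).
P = [[-1, 1], [-2, 1]], D = diag(4, 1), P⁻¹ = [[1, -1], [2, -1]].
C⁴ = P·diag(256, 1)·P⁻¹ = [[-254, 255], [-510, 511]].
The requested entry is 255.

255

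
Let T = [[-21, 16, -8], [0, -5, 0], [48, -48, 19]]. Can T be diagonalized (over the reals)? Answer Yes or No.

Characteristic polynomial: p(r) = r^3 + 7r^2 - 5r - 75 = (r - 3)(r + 5)^2.
r = -5 has algebraic multiplicity 2; rank(T + 5I) = 1, so geometric multiplicity = 2.
Every eigenvalue has geometric = algebraic multiplicity, so T is diagonalizable.

Yes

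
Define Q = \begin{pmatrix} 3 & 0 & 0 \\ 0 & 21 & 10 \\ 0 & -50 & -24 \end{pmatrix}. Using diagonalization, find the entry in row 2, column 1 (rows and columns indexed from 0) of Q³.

-650

Characteristic polynomial: λ^3 - 13λ + 12 = (λ - 3)(λ - 1)(λ + 4), so the eigenvalues are -4, 1, 3.
λ=3: eigenvector (1, 0, 0).
λ=1: eigenvector (0, 1, -2).
λ=-4: eigenvector (0, -2, 5).
P = [[1, 0, 0], [0, 1, -2], [0, -2, 5]], D = diag(3, 1, -4), P⁻¹ = [[1, 0, 0], [0, 5, 2], [0, 2, 1]].
Q³ = P·diag(27, 1, -64)·P⁻¹ = [[27, 0, 0], [0, 261, 130], [0, -650, -324]].
The requested entry is -650.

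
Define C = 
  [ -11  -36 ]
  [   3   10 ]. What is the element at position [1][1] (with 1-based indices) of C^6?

253

Characteristic polynomial: r^2 + r - 2 = (r - 1)(r + 2), so the eigenvalues are -2, 1.
r=1: eigenvector (-3, 1).
r=-2: eigenvector (4, -1).
P = [[-3, 4], [1, -1]], D = diag(1, -2), P⁻¹ = [[1, 4], [1, 3]].
C⁶ = P·diag(1, 64)·P⁻¹ = [[253, 756], [-63, -188]].
The requested entry is 253.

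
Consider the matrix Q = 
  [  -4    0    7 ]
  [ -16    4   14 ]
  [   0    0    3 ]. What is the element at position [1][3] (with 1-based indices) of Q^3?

91

Characteristic polynomial: λ^3 - 3λ^2 - 16λ + 48 = (λ - 4)(λ - 3)(λ + 4), so the eigenvalues are -4, 3, 4.
λ=4: eigenvector (0, 1, 0).
λ=-4: eigenvector (1, 2, 0).
λ=3: eigenvector (1, 2, 1).
P = [[0, 1, 1], [1, 2, 2], [0, 0, 1]], D = diag(4, -4, 3), P⁻¹ = [[-2, 1, 0], [1, 0, -1], [0, 0, 1]].
Q³ = P·diag(64, -64, 27)·P⁻¹ = [[-64, 0, 91], [-256, 64, 182], [0, 0, 27]].
The requested entry is 91.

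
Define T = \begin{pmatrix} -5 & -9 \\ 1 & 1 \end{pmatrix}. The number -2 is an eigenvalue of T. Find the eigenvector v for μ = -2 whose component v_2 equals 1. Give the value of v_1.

T + 2I = [[-3, -9], [1, 3]].
Solving (T + 2I)v = 0 gives the eigenspace spanned by (-3, 1).
With v_2 = 1, v = (-3, 1), so v_1 = -3.

-3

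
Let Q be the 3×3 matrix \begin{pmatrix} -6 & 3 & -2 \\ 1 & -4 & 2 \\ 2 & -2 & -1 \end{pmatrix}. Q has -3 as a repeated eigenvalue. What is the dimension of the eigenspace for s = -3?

Q + 3I = [[-3, 3, -2], [1, -1, 2], [2, -2, 2]].
This matrix has rank 2, so its null space has dimension 3 − 2 = 1.

1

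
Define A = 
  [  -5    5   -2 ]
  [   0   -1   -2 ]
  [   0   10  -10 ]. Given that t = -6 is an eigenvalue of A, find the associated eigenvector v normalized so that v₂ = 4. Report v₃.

10

A + 6I = [[1, 5, -2], [0, 5, -2], [0, 10, -4]].
Solving (A + 6I)v = 0 gives the eigenspace spanned by (0, 4, 10).
With v₂ = 4, v = (0, 4, 10), so v₃ = 10.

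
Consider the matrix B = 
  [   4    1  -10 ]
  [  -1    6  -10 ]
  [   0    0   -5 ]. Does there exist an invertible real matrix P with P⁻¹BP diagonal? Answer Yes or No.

No

Characteristic polynomial: p(t) = t^3 - 5t^2 - 25t + 125 = (t - 5)^2(t + 5).
t = 5 has algebraic multiplicity 2; rank(B − 5I) = 2, so geometric multiplicity = 1.
Geometric multiplicity < algebraic multiplicity, so B is not diagonalizable.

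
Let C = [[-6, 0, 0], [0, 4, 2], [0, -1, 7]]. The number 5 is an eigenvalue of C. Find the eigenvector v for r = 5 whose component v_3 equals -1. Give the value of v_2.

C − 5I = [[-11, 0, 0], [0, -1, 2], [0, -1, 2]].
Solving (C − 5I)v = 0 gives the eigenspace spanned by (0, -2, -1).
With v_3 = -1, v = (0, -2, -1), so v_2 = -2.

-2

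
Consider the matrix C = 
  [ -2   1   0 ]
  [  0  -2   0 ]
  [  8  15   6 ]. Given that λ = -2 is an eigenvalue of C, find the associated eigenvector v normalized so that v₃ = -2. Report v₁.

C + 2I = [[0, 1, 0], [0, 0, 0], [8, 15, 8]].
Solving (C + 2I)v = 0 gives the eigenspace spanned by (2, 0, -2).
With v₃ = -2, v = (2, 0, -2), so v₁ = 2.

2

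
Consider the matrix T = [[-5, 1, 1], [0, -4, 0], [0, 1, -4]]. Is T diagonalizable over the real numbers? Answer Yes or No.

No

Characteristic polynomial: p(λ) = λ^3 + 13λ^2 + 56λ + 80 = (λ + 4)^2(λ + 5).
λ = -4 has algebraic multiplicity 2; rank(T + 4I) = 2, so geometric multiplicity = 1.
Geometric multiplicity < algebraic multiplicity, so T is not diagonalizable.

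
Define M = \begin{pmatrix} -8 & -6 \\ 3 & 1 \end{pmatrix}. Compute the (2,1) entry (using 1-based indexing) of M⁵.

Characteristic polynomial: r^2 + 7r + 10 = (r + 2)(r + 5), so the eigenvalues are -5, -2.
r=-5: eigenvector (2, -1).
r=-2: eigenvector (-1, 1).
P = [[2, -1], [-1, 1]], D = diag(-5, -2), P⁻¹ = [[1, 1], [1, 2]].
M⁵ = P·diag(-3125, -32)·P⁻¹ = [[-6218, -6186], [3093, 3061]].
The requested entry is 3093.

3093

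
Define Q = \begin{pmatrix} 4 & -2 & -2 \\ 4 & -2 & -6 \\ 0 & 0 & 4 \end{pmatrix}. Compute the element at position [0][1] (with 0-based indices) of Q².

-4

Characteristic polynomial: λ^3 - 6λ^2 + 8λ = λ(λ - 4)(λ - 2), so the eigenvalues are 0, 2, 4.
λ=2: eigenvector (1, 1, 0).
λ=0: eigenvector (1, 2, 0).
λ=4: eigenvector (0, -1, 1).
P = [[1, 1, 0], [1, 2, -1], [0, 0, 1]], D = diag(2, 0, 4), P⁻¹ = [[2, -1, -1], [-1, 1, 1], [0, 0, 1]].
Q² = P·diag(4, 0, 16)·P⁻¹ = [[8, -4, -4], [8, -4, -20], [0, 0, 16]].
The requested entry is -4.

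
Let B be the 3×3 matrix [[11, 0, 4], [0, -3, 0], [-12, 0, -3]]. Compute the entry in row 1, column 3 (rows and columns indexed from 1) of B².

32

Characteristic polynomial: μ^3 - 5μ^2 - 9μ + 45 = (μ - 5)(μ - 3)(μ + 3), so the eigenvalues are -3, 3, 5.
μ=3: eigenvector (1, 0, -2).
μ=-3: eigenvector (0, 1, 0).
μ=5: eigenvector (2, 0, -3).
P = [[1, 0, 2], [0, 1, 0], [-2, 0, -3]], D = diag(3, -3, 5), P⁻¹ = [[-3, 0, -2], [0, 1, 0], [2, 0, 1]].
B² = P·diag(9, 9, 25)·P⁻¹ = [[73, 0, 32], [0, 9, 0], [-96, 0, -39]].
The requested entry is 32.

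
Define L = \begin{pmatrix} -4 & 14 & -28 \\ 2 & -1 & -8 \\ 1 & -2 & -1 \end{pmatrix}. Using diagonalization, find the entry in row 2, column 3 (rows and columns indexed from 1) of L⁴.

Characteristic polynomial: μ^3 + 6μ^2 - 7μ - 60 = (μ - 3)(μ + 4)(μ + 5), so the eigenvalues are -5, -4, 3.
μ=-5: eigenvector (0, 2, 1).
μ=3: eigenvector (2, 1, 0).
μ=-4: eigenvector (1, 2, 1).
P = [[0, 2, 1], [2, 1, 2], [1, 0, 1]], D = diag(-5, 3, -4), P⁻¹ = [[-1, 2, -3], [0, 1, -2], [1, -2, 4]].
L⁴ = P·diag(625, 81, 256)·P⁻¹ = [[256, -350, 700], [-738, 1557, -1864], [-369, 738, -851]].
The requested entry is -1864.

-1864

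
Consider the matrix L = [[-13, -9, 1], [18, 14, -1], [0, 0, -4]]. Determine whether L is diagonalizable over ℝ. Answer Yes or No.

Characteristic polynomial: p(s) = s^3 + 3s^2 - 24s - 80 = (s - 5)(s + 4)^2.
s = -4 has algebraic multiplicity 2; rank(L + 4I) = 2, so geometric multiplicity = 1.
Geometric multiplicity < algebraic multiplicity, so L is not diagonalizable.

No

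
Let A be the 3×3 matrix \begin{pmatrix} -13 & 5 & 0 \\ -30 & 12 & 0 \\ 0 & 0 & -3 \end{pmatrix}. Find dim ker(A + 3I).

2

A + 3I = [[-10, 5, 0], [-30, 15, 0], [0, 0, 0]].
This matrix has rank 1, so its null space has dimension 3 − 1 = 2.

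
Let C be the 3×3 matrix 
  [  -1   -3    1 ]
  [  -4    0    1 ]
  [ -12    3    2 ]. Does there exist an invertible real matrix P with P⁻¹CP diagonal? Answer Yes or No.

Characteristic polynomial: p(λ) = λ^3 - λ^2 - 5λ - 3 = (λ - 3)(λ + 1)^2.
λ = -1 has algebraic multiplicity 2; rank(C + 1I) = 2, so geometric multiplicity = 1.
Geometric multiplicity < algebraic multiplicity, so C is not diagonalizable.

No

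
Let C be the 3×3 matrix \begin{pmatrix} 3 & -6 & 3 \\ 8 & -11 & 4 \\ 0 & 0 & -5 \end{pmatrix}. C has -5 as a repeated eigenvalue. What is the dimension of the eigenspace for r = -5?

1

C + 5I = [[8, -6, 3], [8, -6, 4], [0, 0, 0]].
This matrix has rank 2, so its null space has dimension 3 − 2 = 1.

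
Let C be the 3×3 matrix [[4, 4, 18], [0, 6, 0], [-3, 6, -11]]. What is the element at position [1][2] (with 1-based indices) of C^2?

Characteristic polynomial: t^3 + t^2 - 32t - 60 = (t - 6)(t + 2)(t + 5), so the eigenvalues are -5, -2, 6.
t=-2: eigenvector (3, 0, -1).
t=6: eigenvector (2, 1, 0).
t=-5: eigenvector (-2, 0, 1).
P = [[3, 2, -2], [0, 1, 0], [-1, 0, 1]], D = diag(-2, 6, -5), P⁻¹ = [[1, -2, 2], [0, 1, 0], [1, -2, 3]].
C² = P·diag(4, 36, 25)·P⁻¹ = [[-38, 148, -126], [0, 36, 0], [21, -42, 67]].
The requested entry is 148.

148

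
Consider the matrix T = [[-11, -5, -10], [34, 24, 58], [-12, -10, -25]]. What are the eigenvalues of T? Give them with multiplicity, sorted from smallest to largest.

Characteristic polynomial: p(λ) = λ^3 + 12λ^2 + 41λ + 30 = (λ + 1)(λ + 5)(λ + 6).
Roots (with multiplicity): -6, -5, -1.

-6, -5, -1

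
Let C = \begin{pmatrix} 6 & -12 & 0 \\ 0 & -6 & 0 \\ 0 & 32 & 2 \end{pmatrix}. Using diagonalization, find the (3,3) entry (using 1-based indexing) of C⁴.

Characteristic polynomial: s^3 - 2s^2 - 36s + 72 = (s - 6)(s - 2)(s + 6), so the eigenvalues are -6, 2, 6.
s=2: eigenvector (0, 0, 1).
s=-6: eigenvector (1, 1, -4).
s=6: eigenvector (1, 0, 0).
P = [[0, 1, 1], [0, 1, 0], [1, -4, 0]], D = diag(2, -6, 6), P⁻¹ = [[0, 4, 1], [0, 1, 0], [1, -1, 0]].
C⁴ = P·diag(16, 1296, 1296)·P⁻¹ = [[1296, 0, 0], [0, 1296, 0], [0, -5120, 16]].
The requested entry is 16.

16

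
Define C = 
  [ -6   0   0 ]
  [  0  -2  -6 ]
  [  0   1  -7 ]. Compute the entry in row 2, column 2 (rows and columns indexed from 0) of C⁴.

1363

Characteristic polynomial: r^3 + 15r^2 + 74r + 120 = (r + 4)(r + 5)(r + 6), so the eigenvalues are -6, -5, -4.
r=-6: eigenvector (1, 0, 0).
r=-4: eigenvector (0, 3, 1).
r=-5: eigenvector (0, 2, 1).
P = [[1, 0, 0], [0, 3, 2], [0, 1, 1]], D = diag(-6, -4, -5), P⁻¹ = [[1, 0, 0], [0, 1, -2], [0, -1, 3]].
C⁴ = P·diag(1296, 256, 625)·P⁻¹ = [[1296, 0, 0], [0, -482, 2214], [0, -369, 1363]].
The requested entry is 1363.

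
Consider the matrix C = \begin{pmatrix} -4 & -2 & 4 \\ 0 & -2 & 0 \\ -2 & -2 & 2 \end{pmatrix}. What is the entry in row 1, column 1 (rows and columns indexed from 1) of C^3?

Characteristic polynomial: λ^3 + 4λ^2 + 4λ = λ(λ + 2)^2, so the eigenvalues are -2, -2, 0.
λ=0: eigenvector (1, 0, 1).
λ=-2: eigenvector (0, 2, 1).
λ=-2: eigenvector (1, 1, 1).
P = [[1, 0, 1], [0, 2, 1], [1, 1, 1]], D = diag(0, -2, -2), P⁻¹ = [[-1, -1, 2], [-1, 0, 1], [2, 1, -2]].
C³ = P·diag(0, -8, -8)·P⁻¹ = [[-16, -8, 16], [0, -8, 0], [-8, -8, 8]].
The requested entry is -16.

-16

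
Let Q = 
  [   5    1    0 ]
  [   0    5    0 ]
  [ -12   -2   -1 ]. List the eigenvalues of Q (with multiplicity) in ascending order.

Characteristic polynomial: p(s) = s^3 - 9s^2 + 15s + 25 = (s - 5)^2(s + 1).
Roots (with multiplicity): -1, 5, 5.

-1, 5, 5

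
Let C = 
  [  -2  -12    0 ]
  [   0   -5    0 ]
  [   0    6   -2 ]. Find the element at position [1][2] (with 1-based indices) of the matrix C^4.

2436

Characteristic polynomial: s^3 + 9s^2 + 24s + 20 = (s + 2)^2(s + 5), so the eigenvalues are -5, -2, -2.
s=-2: eigenvector (-2, 0, 1).
s=-5: eigenvector (4, 1, -2).
s=-2: eigenvector (1, 0, 0).
P = [[-2, 4, 1], [0, 1, 0], [1, -2, 0]], D = diag(-2, -5, -2), P⁻¹ = [[0, 2, 1], [0, 1, 0], [1, 0, 2]].
C⁴ = P·diag(16, 625, 16)·P⁻¹ = [[16, 2436, 0], [0, 625, 0], [0, -1218, 16]].
The requested entry is 2436.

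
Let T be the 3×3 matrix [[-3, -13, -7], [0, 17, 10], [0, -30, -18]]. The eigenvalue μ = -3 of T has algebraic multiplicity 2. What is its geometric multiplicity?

T + 3I = [[0, -13, -7], [0, 20, 10], [0, -30, -15]].
This matrix has rank 2, so its null space has dimension 3 − 2 = 1.

1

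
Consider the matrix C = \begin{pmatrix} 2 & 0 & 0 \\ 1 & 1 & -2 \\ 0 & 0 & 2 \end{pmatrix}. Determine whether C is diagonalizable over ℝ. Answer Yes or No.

Characteristic polynomial: p(t) = t^3 - 5t^2 + 8t - 4 = (t - 2)^2(t - 1).
t = 2 has algebraic multiplicity 2; rank(C − 2I) = 1, so geometric multiplicity = 2.
Every eigenvalue has geometric = algebraic multiplicity, so C is diagonalizable.

Yes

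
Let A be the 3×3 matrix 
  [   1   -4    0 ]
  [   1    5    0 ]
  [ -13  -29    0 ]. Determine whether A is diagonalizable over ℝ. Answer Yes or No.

No

Characteristic polynomial: p(s) = s^3 - 6s^2 + 9s = s(s - 3)^2.
s = 3 has algebraic multiplicity 2; rank(A − 3I) = 2, so geometric multiplicity = 1.
Geometric multiplicity < algebraic multiplicity, so A is not diagonalizable.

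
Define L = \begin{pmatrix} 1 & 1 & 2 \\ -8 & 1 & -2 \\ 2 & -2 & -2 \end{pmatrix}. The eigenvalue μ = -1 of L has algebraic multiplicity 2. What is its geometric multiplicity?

L + 1I = [[2, 1, 2], [-8, 2, -2], [2, -2, -1]].
This matrix has rank 2, so its null space has dimension 3 − 2 = 1.

1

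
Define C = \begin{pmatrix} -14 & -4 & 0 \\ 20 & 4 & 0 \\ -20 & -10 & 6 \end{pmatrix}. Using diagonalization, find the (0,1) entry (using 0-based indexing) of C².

Characteristic polynomial: λ^3 + 4λ^2 - 36λ - 144 = (λ - 6)(λ + 4)(λ + 6), so the eigenvalues are -6, -4, 6.
λ=-4: eigenvector (-2, 5, 1).
λ=-6: eigenvector (1, -2, 0).
λ=6: eigenvector (0, 0, 1).
P = [[-2, 1, 0], [5, -2, 0], [1, 0, 1]], D = diag(-4, -6, 6), P⁻¹ = [[2, 1, 0], [5, 2, 0], [-2, -1, 1]].
C² = P·diag(16, 36, 36)·P⁻¹ = [[116, 40, 0], [-200, -64, 0], [-40, -20, 36]].
The requested entry is 40.

40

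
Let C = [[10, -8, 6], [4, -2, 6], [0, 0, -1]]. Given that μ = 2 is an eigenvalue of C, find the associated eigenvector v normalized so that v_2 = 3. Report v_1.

C − 2I = [[8, -8, 6], [4, -4, 6], [0, 0, -3]].
Solving (C − 2I)v = 0 gives the eigenspace spanned by (3, 3, 0).
With v_2 = 3, v = (3, 3, 0), so v_1 = 3.

3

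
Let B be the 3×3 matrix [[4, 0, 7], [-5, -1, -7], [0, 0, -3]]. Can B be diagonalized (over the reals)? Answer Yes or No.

Yes

Characteristic polynomial: p(s) = s^3 - 13s - 12 = (s - 4)(s + 1)(s + 3).
All 3 eigenvalues are distinct, so B is diagonalizable.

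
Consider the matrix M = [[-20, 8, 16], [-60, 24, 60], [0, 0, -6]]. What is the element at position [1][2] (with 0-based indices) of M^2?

120

Characteristic polynomial: s^3 + 2s^2 - 24s = s(s - 4)(s + 6), so the eigenvalues are -6, 0, 4.
s=-6: eigenvector (0, -2, 1).
s=0: eigenvector (2, 5, 0).
s=4: eigenvector (-1, -3, 0).
P = [[0, 2, -1], [-2, 5, -3], [1, 0, 0]], D = diag(-6, 0, 4), P⁻¹ = [[0, 0, 1], [3, -1, -2], [5, -2, -4]].
M² = P·diag(36, 0, 16)·P⁻¹ = [[-80, 32, 64], [-240, 96, 120], [0, 0, 36]].
The requested entry is 120.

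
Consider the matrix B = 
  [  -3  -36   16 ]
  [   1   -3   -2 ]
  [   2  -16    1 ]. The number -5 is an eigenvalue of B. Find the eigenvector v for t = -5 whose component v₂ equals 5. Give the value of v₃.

B + 5I = [[2, -36, 16], [1, 2, -2], [2, -16, 6]].
Solving (B + 5I)v = 0 gives the eigenspace spanned by (10, 5, 10).
With v₂ = 5, v = (10, 5, 10), so v₃ = 10.

10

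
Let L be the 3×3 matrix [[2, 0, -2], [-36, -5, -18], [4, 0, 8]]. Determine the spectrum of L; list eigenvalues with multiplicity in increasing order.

Characteristic polynomial: p(λ) = λ^3 - 5λ^2 - 26λ + 120 = (λ - 6)(λ - 4)(λ + 5).
Roots (with multiplicity): -5, 4, 6.

-5, 4, 6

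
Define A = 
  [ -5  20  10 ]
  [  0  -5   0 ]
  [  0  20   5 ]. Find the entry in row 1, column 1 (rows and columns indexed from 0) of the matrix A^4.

625

Characteristic polynomial: λ^3 + 5λ^2 - 25λ - 125 = (λ - 5)(λ + 5)^2, so the eigenvalues are -5, -5, 5.
λ=-5: eigenvector (1, 0, 0).
λ=5: eigenvector (1, 0, 1).
λ=-5: eigenvector (0, 1, -2).
P = [[1, 1, 0], [0, 0, 1], [0, 1, -2]], D = diag(-5, 5, -5), P⁻¹ = [[1, -2, -1], [0, 2, 1], [0, 1, 0]].
A⁴ = P·diag(625, 625, 625)·P⁻¹ = [[625, 0, 0], [0, 625, 0], [0, 0, 625]].
The requested entry is 625.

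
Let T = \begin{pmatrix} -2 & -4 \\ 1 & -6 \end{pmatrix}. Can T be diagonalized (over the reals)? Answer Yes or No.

No

Characteristic polynomial: p(μ) = μ^2 + 8μ + 16 = (μ + 4)^2.
μ = -4 has algebraic multiplicity 2; rank(T + 4I) = 1, so geometric multiplicity = 1.
Geometric multiplicity < algebraic multiplicity, so T is not diagonalizable.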